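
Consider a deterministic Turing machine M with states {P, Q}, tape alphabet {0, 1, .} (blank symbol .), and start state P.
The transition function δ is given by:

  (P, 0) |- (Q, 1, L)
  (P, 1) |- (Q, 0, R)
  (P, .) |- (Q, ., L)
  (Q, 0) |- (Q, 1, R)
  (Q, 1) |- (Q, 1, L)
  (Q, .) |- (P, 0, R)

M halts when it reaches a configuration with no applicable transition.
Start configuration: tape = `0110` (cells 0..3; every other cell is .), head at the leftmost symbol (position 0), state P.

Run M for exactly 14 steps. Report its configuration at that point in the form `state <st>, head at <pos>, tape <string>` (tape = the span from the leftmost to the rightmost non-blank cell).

state Q, head at 0, tape 011110

state=P head=0 tape=..[0]110   (P,0)→(Q,1,L)
state=Q head=-1 tape=.[.]1110   (Q,.)→(P,0,R)
state=P head=0 tape=.0[1]110   (P,1)→(Q,0,R)
state=Q head=1 tape=.00[1]10   (Q,1)→(Q,1,L)
state=Q head=0 tape=.0[0]110   (Q,0)→(Q,1,R)
state=Q head=1 tape=.01[1]10   (Q,1)→(Q,1,L)
state=Q head=0 tape=.0[1]110   (Q,1)→(Q,1,L)
state=Q head=-1 tape=.[0]1110   (Q,0)→(Q,1,R)
state=Q head=0 tape=.1[1]110   (Q,1)→(Q,1,L)
state=Q head=-1 tape=.[1]1110   (Q,1)→(Q,1,L)
state=Q head=-2 tape=[.]11110   (Q,.)→(P,0,R)
state=P head=-1 tape=0[1]1110   (P,1)→(Q,0,R)
state=Q head=0 tape=00[1]110   (Q,1)→(Q,1,L)
state=Q head=-1 tape=0[0]1110   (Q,0)→(Q,1,R)
state=Q head=0 tape=01[1]110
After 14 steps: state Q, head at 0, tape 011110.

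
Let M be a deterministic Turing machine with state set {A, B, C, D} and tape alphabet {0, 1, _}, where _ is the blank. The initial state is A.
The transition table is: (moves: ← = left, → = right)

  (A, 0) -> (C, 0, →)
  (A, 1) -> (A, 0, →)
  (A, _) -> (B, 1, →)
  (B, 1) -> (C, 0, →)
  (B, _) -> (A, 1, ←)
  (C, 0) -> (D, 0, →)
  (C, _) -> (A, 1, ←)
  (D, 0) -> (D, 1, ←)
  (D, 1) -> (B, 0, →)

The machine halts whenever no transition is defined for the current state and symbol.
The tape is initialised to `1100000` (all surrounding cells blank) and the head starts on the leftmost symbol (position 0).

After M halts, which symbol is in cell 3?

A | _[1]100000   read 1 → write 0, move →, go to A
A | _0[1]00000   read 1 → write 0, move →, go to A
A | _00[0]0000   read 0 → write 0, move →, go to C
C | _000[0]000   read 0 → write 0, move →, go to D
D | _0000[0]00   read 0 → write 1, move ←, go to D
D | _000[0]100   read 0 → write 1, move ←, go to D
D | _00[0]1100   read 0 → write 1, move ←, go to D
D | _0[0]11100   read 0 → write 1, move ←, go to D
D | _[0]111100   read 0 → write 1, move ←, go to D
D | [_]1111100
Cell 3 holds 1 when M halts.

1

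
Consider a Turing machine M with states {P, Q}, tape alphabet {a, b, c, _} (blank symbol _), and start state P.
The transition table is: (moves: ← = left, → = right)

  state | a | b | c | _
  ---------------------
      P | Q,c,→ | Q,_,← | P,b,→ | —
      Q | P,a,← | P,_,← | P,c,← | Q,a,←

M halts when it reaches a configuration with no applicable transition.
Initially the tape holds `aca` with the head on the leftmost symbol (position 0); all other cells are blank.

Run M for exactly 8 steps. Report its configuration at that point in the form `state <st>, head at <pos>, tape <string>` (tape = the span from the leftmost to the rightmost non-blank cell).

state=P head=0 tape=[a]ca_   (P,a)→(Q,c,→)
state=Q head=1 tape=c[c]a_   (Q,c)→(P,c,←)
state=P head=0 tape=[c]ca_   (P,c)→(P,b,→)
state=P head=1 tape=b[c]a_   (P,c)→(P,b,→)
state=P head=2 tape=bb[a]_   (P,a)→(Q,c,→)
state=Q head=3 tape=bbc[_]   (Q,_)→(Q,a,←)
state=Q head=2 tape=bb[c]a   (Q,c)→(P,c,←)
state=P head=1 tape=b[b]ca   (P,b)→(Q,_,←)
state=Q head=0 tape=[b]_ca
After 8 steps: state Q, head at 0, tape b_ca.

state Q, head at 0, tape b_ca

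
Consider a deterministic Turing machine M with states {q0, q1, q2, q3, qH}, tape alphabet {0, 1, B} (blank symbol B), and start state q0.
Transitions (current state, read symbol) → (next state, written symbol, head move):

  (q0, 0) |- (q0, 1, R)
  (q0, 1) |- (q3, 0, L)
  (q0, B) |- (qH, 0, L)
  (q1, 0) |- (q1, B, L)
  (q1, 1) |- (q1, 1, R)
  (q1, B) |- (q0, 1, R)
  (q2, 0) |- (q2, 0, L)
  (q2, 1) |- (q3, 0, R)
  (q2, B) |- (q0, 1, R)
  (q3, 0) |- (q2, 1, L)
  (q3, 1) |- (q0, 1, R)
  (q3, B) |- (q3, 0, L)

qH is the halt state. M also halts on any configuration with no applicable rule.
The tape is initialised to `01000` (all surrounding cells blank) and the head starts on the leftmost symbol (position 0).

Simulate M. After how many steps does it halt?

8

q0 | [0]1000B   read 0 → write 1, move R, go to q0
q0 | 1[1]000B   read 1 → write 0, move L, go to q3
q3 | [1]0000B   read 1 → write 1, move R, go to q0
q0 | 1[0]000B   read 0 → write 1, move R, go to q0
q0 | 11[0]00B   read 0 → write 1, move R, go to q0
q0 | 111[0]0B   read 0 → write 1, move R, go to q0
q0 | 1111[0]B   read 0 → write 1, move R, go to q0
q0 | 11111[B]   read B → write 0, move L, go to qH
qH | 1111[1]0
M halts after 8 transitions.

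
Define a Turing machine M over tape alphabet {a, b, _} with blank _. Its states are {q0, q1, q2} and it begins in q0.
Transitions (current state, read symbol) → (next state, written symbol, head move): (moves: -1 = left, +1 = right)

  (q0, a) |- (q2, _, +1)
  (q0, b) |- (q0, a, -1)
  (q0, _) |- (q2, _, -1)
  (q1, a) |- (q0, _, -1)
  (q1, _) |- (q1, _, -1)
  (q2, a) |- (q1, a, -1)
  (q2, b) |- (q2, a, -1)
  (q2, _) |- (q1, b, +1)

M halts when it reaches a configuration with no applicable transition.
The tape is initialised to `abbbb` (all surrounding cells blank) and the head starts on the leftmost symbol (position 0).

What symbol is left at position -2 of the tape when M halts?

b

state=q0 head=0 tape=__[a]bbbb   (q0,a)→(q2,_,+1)
state=q2 head=1 tape=___[b]bbb   (q2,b)→(q2,a,-1)
state=q2 head=0 tape=__[_]abbb   (q2,_)→(q1,b,+1)
state=q1 head=1 tape=__b[a]bbb   (q1,a)→(q0,_,-1)
state=q0 head=0 tape=__[b]_bbb   (q0,b)→(q0,a,-1)
state=q0 head=-1 tape=_[_]a_bbb   (q0,_)→(q2,_,-1)
state=q2 head=-2 tape=[_]_a_bbb   (q2,_)→(q1,b,+1)
state=q1 head=-1 tape=b[_]a_bbb   (q1,_)→(q1,_,-1)
state=q1 head=-2 tape=[b]_a_bbb
Cell -2 holds b when M halts.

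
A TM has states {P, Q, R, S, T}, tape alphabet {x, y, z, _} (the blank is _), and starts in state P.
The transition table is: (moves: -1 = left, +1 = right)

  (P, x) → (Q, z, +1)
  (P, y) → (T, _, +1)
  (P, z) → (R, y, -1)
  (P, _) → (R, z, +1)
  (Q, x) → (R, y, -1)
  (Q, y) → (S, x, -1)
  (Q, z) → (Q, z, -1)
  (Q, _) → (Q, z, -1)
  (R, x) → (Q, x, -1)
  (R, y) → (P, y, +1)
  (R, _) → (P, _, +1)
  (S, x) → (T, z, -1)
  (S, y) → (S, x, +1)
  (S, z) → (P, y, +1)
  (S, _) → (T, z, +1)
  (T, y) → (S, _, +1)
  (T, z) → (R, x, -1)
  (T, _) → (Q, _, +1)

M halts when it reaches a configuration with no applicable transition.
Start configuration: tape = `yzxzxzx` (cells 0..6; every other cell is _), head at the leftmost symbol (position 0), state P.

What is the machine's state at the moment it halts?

R

P | [y]zxzxzx   read y → write _, move +1, go to T
T | _[z]xzxzx   read z → write x, move -1, go to R
R | [_]xxzxzx   read _ → write _, move +1, go to P
P | _[x]xzxzx   read x → write z, move +1, go to Q
Q | _z[x]zxzx   read x → write y, move -1, go to R
R | _[z]yzxzx
No transition is defined for (R, z); M halts in state R.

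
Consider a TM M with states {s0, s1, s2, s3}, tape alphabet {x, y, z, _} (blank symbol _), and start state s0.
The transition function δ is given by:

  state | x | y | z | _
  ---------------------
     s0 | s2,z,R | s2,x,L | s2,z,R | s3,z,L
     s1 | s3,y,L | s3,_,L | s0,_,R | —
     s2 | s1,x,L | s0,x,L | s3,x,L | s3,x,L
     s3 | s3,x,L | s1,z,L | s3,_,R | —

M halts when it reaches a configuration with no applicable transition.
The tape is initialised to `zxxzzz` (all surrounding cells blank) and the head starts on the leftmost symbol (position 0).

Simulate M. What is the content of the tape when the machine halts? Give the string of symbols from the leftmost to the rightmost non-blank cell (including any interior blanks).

state=s0 head=0 tape=[z]xxzzz   (s0,z)→(s2,z,R)
state=s2 head=1 tape=z[x]xzzz   (s2,x)→(s1,x,L)
state=s1 head=0 tape=[z]xxzzz   (s1,z)→(s0,_,R)
state=s0 head=1 tape=_[x]xzzz   (s0,x)→(s2,z,R)
state=s2 head=2 tape=_z[x]zzz   (s2,x)→(s1,x,L)
state=s1 head=1 tape=_[z]xzzz   (s1,z)→(s0,_,R)
state=s0 head=2 tape=__[x]zzz   (s0,x)→(s2,z,R)
state=s2 head=3 tape=__z[z]zz   (s2,z)→(s3,x,L)
state=s3 head=2 tape=__[z]xzz   (s3,z)→(s3,_,R)
state=s3 head=3 tape=___[x]zz   (s3,x)→(s3,x,L)
state=s3 head=2 tape=__[_]xzz
The non-blank tape span at halt is xzz.

xzz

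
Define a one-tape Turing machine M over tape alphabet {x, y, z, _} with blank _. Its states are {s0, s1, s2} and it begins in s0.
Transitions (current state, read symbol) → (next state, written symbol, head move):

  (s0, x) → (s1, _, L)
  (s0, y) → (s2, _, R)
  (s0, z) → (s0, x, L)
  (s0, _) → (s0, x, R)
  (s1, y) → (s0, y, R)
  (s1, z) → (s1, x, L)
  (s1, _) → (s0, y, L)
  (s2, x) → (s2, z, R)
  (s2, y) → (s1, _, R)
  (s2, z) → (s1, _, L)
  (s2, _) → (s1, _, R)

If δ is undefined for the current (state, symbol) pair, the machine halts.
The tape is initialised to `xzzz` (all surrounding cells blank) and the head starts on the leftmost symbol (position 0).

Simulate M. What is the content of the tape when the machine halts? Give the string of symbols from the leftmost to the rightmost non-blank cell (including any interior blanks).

state=s0 head=0 tape=__[x]zzz   (s0,x)→(s1,_,L)
state=s1 head=-1 tape=_[_]_zzz   (s1,_)→(s0,y,L)
state=s0 head=-2 tape=[_]y_zzz   (s0,_)→(s0,x,R)
state=s0 head=-1 tape=x[y]_zzz   (s0,y)→(s2,_,R)
state=s2 head=0 tape=x_[_]zzz   (s2,_)→(s1,_,R)
state=s1 head=1 tape=x__[z]zz   (s1,z)→(s1,x,L)
state=s1 head=0 tape=x_[_]xzz   (s1,_)→(s0,y,L)
state=s0 head=-1 tape=x[_]yxzz   (s0,_)→(s0,x,R)
state=s0 head=0 tape=xx[y]xzz   (s0,y)→(s2,_,R)
state=s2 head=1 tape=xx_[x]zz   (s2,x)→(s2,z,R)
state=s2 head=2 tape=xx_z[z]z   (s2,z)→(s1,_,L)
state=s1 head=1 tape=xx_[z]_z   (s1,z)→(s1,x,L)
state=s1 head=0 tape=xx[_]x_z   (s1,_)→(s0,y,L)
state=s0 head=-1 tape=x[x]yx_z   (s0,x)→(s1,_,L)
state=s1 head=-2 tape=[x]_yx_z
The non-blank tape span at halt is x_yx_z.

x_yx_z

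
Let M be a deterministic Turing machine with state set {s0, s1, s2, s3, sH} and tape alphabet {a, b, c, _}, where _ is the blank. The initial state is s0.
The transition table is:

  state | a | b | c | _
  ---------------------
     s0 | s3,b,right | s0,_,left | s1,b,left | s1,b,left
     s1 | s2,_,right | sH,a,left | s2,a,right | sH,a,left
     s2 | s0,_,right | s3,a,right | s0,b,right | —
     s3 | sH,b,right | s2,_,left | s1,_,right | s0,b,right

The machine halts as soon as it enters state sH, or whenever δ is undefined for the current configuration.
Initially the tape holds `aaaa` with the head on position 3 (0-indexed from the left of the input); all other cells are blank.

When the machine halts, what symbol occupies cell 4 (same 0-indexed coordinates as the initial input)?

a

s0 | aaa[a]__   read a → write b, move right, go to s3
s3 | aaab[_]_   read _ → write b, move right, go to s0
s0 | aaabb[_]   read _ → write b, move left, go to s1
s1 | aaab[b]b   read b → write a, move left, go to sH
sH | aaa[b]ab
Cell 4 holds a when M halts.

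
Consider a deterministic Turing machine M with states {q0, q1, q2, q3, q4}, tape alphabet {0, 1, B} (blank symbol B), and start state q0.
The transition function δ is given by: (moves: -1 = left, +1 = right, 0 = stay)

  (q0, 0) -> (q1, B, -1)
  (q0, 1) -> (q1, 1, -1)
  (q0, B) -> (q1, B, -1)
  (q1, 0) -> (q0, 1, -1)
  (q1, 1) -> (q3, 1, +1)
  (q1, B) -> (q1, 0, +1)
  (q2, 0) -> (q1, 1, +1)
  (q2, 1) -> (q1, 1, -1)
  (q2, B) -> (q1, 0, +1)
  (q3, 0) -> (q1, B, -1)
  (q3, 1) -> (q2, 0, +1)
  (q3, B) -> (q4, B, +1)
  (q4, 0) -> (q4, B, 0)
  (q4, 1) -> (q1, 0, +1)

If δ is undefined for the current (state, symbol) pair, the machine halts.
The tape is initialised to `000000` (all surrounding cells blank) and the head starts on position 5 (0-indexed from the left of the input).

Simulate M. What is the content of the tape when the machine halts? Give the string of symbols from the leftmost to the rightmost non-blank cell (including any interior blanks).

001B001

q0 | BB00000[0]B   read 0 → write B, move -1, go to q1
q1 | BB0000[0]BB   read 0 → write 1, move -1, go to q0
q0 | BB000[0]1BB   read 0 → write B, move -1, go to q1
q1 | BB00[0]B1BB   read 0 → write 1, move -1, go to q0
q0 | BB0[0]1B1BB   read 0 → write B, move -1, go to q1
q1 | BB[0]B1B1BB   read 0 → write 1, move -1, go to q0
q0 | B[B]1B1B1BB   read B → write B, move -1, go to q1
q1 | [B]B1B1B1BB   read B → write 0, move +1, go to q1
q1 | 0[B]1B1B1BB   read B → write 0, move +1, go to q1
q1 | 00[1]B1B1BB   read 1 → write 1, move +1, go to q3
q3 | 001[B]1B1BB   read B → write B, move +1, go to q4
q4 | 001B[1]B1BB   read 1 → write 0, move +1, go to q1
q1 | 001B0[B]1BB   read B → write 0, move +1, go to q1
q1 | 001B00[1]BB   read 1 → write 1, move +1, go to q3
q3 | 001B001[B]B   read B → write B, move +1, go to q4
q4 | 001B001B[B]
The non-blank tape span at halt is 001B001.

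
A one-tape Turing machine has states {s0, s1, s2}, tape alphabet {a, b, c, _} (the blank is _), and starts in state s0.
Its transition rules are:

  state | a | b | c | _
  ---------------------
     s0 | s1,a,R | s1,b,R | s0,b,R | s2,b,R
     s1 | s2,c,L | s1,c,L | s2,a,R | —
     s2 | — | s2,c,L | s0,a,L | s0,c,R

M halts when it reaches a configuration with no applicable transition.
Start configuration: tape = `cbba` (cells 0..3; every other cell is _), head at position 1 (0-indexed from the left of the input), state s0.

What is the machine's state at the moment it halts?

s2

s0 | c[b]ba   read b → write b, move R, go to s1
s1 | cb[b]a   read b → write c, move L, go to s1
s1 | c[b]ca   read b → write c, move L, go to s1
s1 | [c]cca   read c → write a, move R, go to s2
s2 | a[c]ca   read c → write a, move L, go to s0
s0 | [a]aca   read a → write a, move R, go to s1
s1 | a[a]ca   read a → write c, move L, go to s2
s2 | [a]cca
No transition is defined for (s2, a); M halts in state s2.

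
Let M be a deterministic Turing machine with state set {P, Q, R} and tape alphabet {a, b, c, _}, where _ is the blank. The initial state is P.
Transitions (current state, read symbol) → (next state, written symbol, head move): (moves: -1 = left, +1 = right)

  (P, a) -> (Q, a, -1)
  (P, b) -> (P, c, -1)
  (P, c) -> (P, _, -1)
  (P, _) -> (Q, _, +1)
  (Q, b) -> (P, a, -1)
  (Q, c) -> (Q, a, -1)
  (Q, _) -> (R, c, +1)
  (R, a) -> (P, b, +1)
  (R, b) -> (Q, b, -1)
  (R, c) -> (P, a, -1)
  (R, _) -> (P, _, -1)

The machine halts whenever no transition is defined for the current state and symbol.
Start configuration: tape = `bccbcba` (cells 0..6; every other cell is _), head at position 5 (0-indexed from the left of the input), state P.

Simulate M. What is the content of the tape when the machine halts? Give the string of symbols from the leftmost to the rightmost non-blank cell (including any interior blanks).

cb_cb_aa

P | _bccbc[b]a   read b → write c, move -1, go to P
P | _bccb[c]ca   read c → write _, move -1, go to P
P | _bcc[b]_ca   read b → write c, move -1, go to P
P | _bc[c]c_ca   read c → write _, move -1, go to P
P | _b[c]_c_ca   read c → write _, move -1, go to P
P | _[b]__c_ca   read b → write c, move -1, go to P
P | [_]c__c_ca   read _ → write _, move +1, go to Q
Q | _[c]__c_ca   read c → write a, move -1, go to Q
Q | [_]a__c_ca   read _ → write c, move +1, go to R
R | c[a]__c_ca   read a → write b, move +1, go to P
P | cb[_]_c_ca   read _ → write _, move +1, go to Q
Q | cb_[_]c_ca   read _ → write c, move +1, go to R
R | cb_c[c]_ca   read c → write a, move -1, go to P
P | cb_[c]a_ca   read c → write _, move -1, go to P
P | cb[_]_a_ca   read _ → write _, move +1, go to Q
Q | cb_[_]a_ca   read _ → write c, move +1, go to R
R | cb_c[a]_ca   read a → write b, move +1, go to P
P | cb_cb[_]ca   read _ → write _, move +1, go to Q
Q | cb_cb_[c]a   read c → write a, move -1, go to Q
Q | cb_cb[_]aa   read _ → write c, move +1, go to R
R | cb_cbc[a]a   read a → write b, move +1, go to P
P | cb_cbcb[a]   read a → write a, move -1, go to Q
Q | cb_cbc[b]a   read b → write a, move -1, go to P
P | cb_cb[c]aa   read c → write _, move -1, go to P
P | cb_c[b]_aa   read b → write c, move -1, go to P
P | cb_[c]c_aa   read c → write _, move -1, go to P
P | cb[_]_c_aa   read _ → write _, move +1, go to Q
Q | cb_[_]c_aa   read _ → write c, move +1, go to R
R | cb_c[c]_aa   read c → write a, move -1, go to P
P | cb_[c]a_aa   read c → write _, move -1, go to P
P | cb[_]_a_aa   read _ → write _, move +1, go to Q
Q | cb_[_]a_aa   read _ → write c, move +1, go to R
R | cb_c[a]_aa   read a → write b, move +1, go to P
P | cb_cb[_]aa   read _ → write _, move +1, go to Q
Q | cb_cb_[a]a
The non-blank tape span at halt is cb_cb_aa.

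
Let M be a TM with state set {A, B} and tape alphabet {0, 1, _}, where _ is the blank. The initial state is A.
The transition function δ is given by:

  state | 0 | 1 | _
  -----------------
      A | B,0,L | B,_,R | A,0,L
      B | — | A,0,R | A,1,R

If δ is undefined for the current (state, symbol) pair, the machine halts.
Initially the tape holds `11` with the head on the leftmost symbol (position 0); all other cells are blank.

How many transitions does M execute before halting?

8

state=A head=0 tape=[1]1_   (A,1)→(B,_,R)
state=B head=1 tape=_[1]_   (B,1)→(A,0,R)
state=A head=2 tape=_0[_]   (A,_)→(A,0,L)
state=A head=1 tape=_[0]0   (A,0)→(B,0,L)
state=B head=0 tape=[_]00   (B,_)→(A,1,R)
state=A head=1 tape=1[0]0   (A,0)→(B,0,L)
state=B head=0 tape=[1]00   (B,1)→(A,0,R)
state=A head=1 tape=0[0]0   (A,0)→(B,0,L)
state=B head=0 tape=[0]00
M halts after 8 transitions.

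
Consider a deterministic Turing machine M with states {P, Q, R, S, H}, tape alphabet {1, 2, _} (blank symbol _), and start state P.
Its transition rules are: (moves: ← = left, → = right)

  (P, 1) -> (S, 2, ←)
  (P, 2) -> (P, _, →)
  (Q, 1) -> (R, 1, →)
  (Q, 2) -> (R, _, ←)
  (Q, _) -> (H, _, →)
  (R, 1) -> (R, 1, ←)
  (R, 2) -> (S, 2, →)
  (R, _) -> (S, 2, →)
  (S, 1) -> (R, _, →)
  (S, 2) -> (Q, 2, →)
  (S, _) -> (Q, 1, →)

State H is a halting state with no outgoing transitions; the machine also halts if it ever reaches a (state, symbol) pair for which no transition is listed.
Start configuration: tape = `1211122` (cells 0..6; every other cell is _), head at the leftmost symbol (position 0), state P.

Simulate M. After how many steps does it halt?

state=P head=0 tape=__[1]211122__   (P,1)→(S,2,←)
state=S head=-1 tape=_[_]2211122__   (S,_)→(Q,1,→)
state=Q head=0 tape=_1[2]211122__   (Q,2)→(R,_,←)
state=R head=-1 tape=_[1]_211122__   (R,1)→(R,1,←)
state=R head=-2 tape=[_]1_211122__   (R,_)→(S,2,→)
state=S head=-1 tape=2[1]_211122__   (S,1)→(R,_,→)
state=R head=0 tape=2_[_]211122__   (R,_)→(S,2,→)
state=S head=1 tape=2_2[2]11122__   (S,2)→(Q,2,→)
state=Q head=2 tape=2_22[1]1122__   (Q,1)→(R,1,→)
state=R head=3 tape=2_221[1]122__   (R,1)→(R,1,←)
state=R head=2 tape=2_22[1]1122__   (R,1)→(R,1,←)
state=R head=1 tape=2_2[2]11122__   (R,2)→(S,2,→)
state=S head=2 tape=2_22[1]1122__   (S,1)→(R,_,→)
state=R head=3 tape=2_22_[1]122__   (R,1)→(R,1,←)
state=R head=2 tape=2_22[_]1122__   (R,_)→(S,2,→)
state=S head=3 tape=2_222[1]122__   (S,1)→(R,_,→)
state=R head=4 tape=2_222_[1]22__   (R,1)→(R,1,←)
state=R head=3 tape=2_222[_]122__   (R,_)→(S,2,→)
state=S head=4 tape=2_2222[1]22__   (S,1)→(R,_,→)
state=R head=5 tape=2_2222_[2]2__   (R,2)→(S,2,→)
state=S head=6 tape=2_2222_2[2]__   (S,2)→(Q,2,→)
state=Q head=7 tape=2_2222_22[_]_   (Q,_)→(H,_,→)
state=H head=8 tape=2_2222_22_[_]
M halts after 22 transitions.

22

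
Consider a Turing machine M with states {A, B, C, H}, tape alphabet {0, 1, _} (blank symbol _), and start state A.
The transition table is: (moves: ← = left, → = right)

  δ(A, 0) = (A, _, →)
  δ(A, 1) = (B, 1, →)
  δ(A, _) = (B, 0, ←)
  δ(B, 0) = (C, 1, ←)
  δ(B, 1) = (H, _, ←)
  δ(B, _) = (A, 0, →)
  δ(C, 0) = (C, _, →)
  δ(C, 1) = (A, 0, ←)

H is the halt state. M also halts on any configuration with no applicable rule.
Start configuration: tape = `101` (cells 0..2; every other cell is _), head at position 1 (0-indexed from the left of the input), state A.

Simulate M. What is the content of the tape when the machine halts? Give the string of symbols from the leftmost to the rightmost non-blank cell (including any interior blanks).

0010

A | _1[0]1__   read 0 → write _, move →, go to A
A | _1_[1]__   read 1 → write 1, move →, go to B
B | _1_1[_]_   read _ → write 0, move →, go to A
A | _1_10[_]   read _ → write 0, move ←, go to B
B | _1_1[0]0   read 0 → write 1, move ←, go to C
C | _1_[1]10   read 1 → write 0, move ←, go to A
A | _1[_]010   read _ → write 0, move ←, go to B
B | _[1]0010   read 1 → write _, move ←, go to H
H | [_]_0010
The non-blank tape span at halt is 0010.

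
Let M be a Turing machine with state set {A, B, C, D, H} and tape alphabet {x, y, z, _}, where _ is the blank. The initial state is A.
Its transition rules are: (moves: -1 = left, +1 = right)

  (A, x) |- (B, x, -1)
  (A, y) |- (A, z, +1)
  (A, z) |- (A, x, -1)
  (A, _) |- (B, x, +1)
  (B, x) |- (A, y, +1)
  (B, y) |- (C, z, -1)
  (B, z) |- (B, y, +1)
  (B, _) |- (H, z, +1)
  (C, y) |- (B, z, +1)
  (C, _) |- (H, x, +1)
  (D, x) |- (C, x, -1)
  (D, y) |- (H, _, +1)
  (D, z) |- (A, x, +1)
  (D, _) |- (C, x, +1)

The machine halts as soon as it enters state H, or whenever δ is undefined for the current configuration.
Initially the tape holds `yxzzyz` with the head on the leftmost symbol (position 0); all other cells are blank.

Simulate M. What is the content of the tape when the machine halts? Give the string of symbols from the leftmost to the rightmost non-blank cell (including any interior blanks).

state=A head=0 tape=[y]xzzyz___   (A,y)→(A,z,+1)
state=A head=1 tape=z[x]zzyz___   (A,x)→(B,x,-1)
state=B head=0 tape=[z]xzzyz___   (B,z)→(B,y,+1)
state=B head=1 tape=y[x]zzyz___   (B,x)→(A,y,+1)
state=A head=2 tape=yy[z]zyz___   (A,z)→(A,x,-1)
state=A head=1 tape=y[y]xzyz___   (A,y)→(A,z,+1)
state=A head=2 tape=yz[x]zyz___   (A,x)→(B,x,-1)
state=B head=1 tape=y[z]xzyz___   (B,z)→(B,y,+1)
state=B head=2 tape=yy[x]zyz___   (B,x)→(A,y,+1)
state=A head=3 tape=yyy[z]yz___   (A,z)→(A,x,-1)
state=A head=2 tape=yy[y]xyz___   (A,y)→(A,z,+1)
state=A head=3 tape=yyz[x]yz___   (A,x)→(B,x,-1)
state=B head=2 tape=yy[z]xyz___   (B,z)→(B,y,+1)
state=B head=3 tape=yyy[x]yz___   (B,x)→(A,y,+1)
state=A head=4 tape=yyyy[y]z___   (A,y)→(A,z,+1)
state=A head=5 tape=yyyyz[z]___   (A,z)→(A,x,-1)
state=A head=4 tape=yyyy[z]x___   (A,z)→(A,x,-1)
state=A head=3 tape=yyy[y]xx___   (A,y)→(A,z,+1)
state=A head=4 tape=yyyz[x]x___   (A,x)→(B,x,-1)
state=B head=3 tape=yyy[z]xx___   (B,z)→(B,y,+1)
state=B head=4 tape=yyyy[x]x___   (B,x)→(A,y,+1)
state=A head=5 tape=yyyyy[x]___   (A,x)→(B,x,-1)
state=B head=4 tape=yyyy[y]x___   (B,y)→(C,z,-1)
state=C head=3 tape=yyy[y]zx___   (C,y)→(B,z,+1)
state=B head=4 tape=yyyz[z]x___   (B,z)→(B,y,+1)
state=B head=5 tape=yyyzy[x]___   (B,x)→(A,y,+1)
state=A head=6 tape=yyyzyy[_]__   (A,_)→(B,x,+1)
state=B head=7 tape=yyyzyyx[_]_   (B,_)→(H,z,+1)
state=H head=8 tape=yyyzyyxz[_]
The non-blank tape span at halt is yyyzyyxz.

yyyzyyxz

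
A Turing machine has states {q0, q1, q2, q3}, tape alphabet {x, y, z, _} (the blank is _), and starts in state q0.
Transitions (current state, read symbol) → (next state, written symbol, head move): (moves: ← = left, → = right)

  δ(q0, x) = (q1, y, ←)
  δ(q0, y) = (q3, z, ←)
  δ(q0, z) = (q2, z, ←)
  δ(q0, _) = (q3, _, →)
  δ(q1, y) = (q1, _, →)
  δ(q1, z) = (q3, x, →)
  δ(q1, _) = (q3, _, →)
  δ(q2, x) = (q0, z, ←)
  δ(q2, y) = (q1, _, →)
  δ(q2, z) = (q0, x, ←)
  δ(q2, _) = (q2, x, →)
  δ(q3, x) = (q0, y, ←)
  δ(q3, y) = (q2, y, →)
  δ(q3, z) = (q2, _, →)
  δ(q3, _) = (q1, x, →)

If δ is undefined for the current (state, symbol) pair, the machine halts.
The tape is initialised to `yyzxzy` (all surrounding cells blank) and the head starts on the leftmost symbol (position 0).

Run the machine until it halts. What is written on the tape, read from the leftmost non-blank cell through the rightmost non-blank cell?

y_y_xzy

q0 | __[y]yzxzy   read y → write z, move ←, go to q3
q3 | _[_]zyzxzy   read _ → write x, move →, go to q1
q1 | _x[z]yzxzy   read z → write x, move →, go to q3
q3 | _xx[y]zxzy   read y → write y, move →, go to q2
q2 | _xxy[z]xzy   read z → write x, move ←, go to q0
q0 | _xx[y]xxzy   read y → write z, move ←, go to q3
q3 | _x[x]zxxzy   read x → write y, move ←, go to q0
q0 | _[x]yzxxzy   read x → write y, move ←, go to q1
q1 | [_]yyzxxzy   read _ → write _, move →, go to q3
q3 | _[y]yzxxzy   read y → write y, move →, go to q2
q2 | _y[y]zxxzy   read y → write _, move →, go to q1
q1 | _y_[z]xxzy   read z → write x, move →, go to q3
q3 | _y_x[x]xzy   read x → write y, move ←, go to q0
q0 | _y_[x]yxzy   read x → write y, move ←, go to q1
q1 | _y[_]yyxzy   read _ → write _, move →, go to q3
q3 | _y_[y]yxzy   read y → write y, move →, go to q2
q2 | _y_y[y]xzy   read y → write _, move →, go to q1
q1 | _y_y_[x]zy
The non-blank tape span at halt is y_y_xzy.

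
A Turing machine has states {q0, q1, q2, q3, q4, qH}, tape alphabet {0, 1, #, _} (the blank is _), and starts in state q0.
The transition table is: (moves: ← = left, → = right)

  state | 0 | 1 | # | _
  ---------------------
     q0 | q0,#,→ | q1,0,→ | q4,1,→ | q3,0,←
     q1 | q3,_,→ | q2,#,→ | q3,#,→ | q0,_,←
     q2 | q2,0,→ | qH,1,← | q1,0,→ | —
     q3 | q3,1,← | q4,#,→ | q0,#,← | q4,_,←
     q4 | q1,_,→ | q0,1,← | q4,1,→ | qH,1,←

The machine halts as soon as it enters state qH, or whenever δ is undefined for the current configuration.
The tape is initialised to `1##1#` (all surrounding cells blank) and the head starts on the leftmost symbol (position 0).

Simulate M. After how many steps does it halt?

q0 | [1]##1#__   read 1 → write 0, move →, go to q1
q1 | 0[#]#1#__   read # → write #, move →, go to q3
q3 | 0#[#]1#__   read # → write #, move ←, go to q0
q0 | 0[#]#1#__   read # → write 1, move →, go to q4
q4 | 01[#]1#__   read # → write 1, move →, go to q4
q4 | 011[1]#__   read 1 → write 1, move ←, go to q0
q0 | 01[1]1#__   read 1 → write 0, move →, go to q1
q1 | 010[1]#__   read 1 → write #, move →, go to q2
q2 | 010#[#]__   read # → write 0, move →, go to q1
q1 | 010#0[_]_   read _ → write _, move ←, go to q0
q0 | 010#[0]__   read 0 → write #, move →, go to q0
q0 | 010##[_]_   read _ → write 0, move ←, go to q3
q3 | 010#[#]0_   read # → write #, move ←, go to q0
q0 | 010[#]#0_   read # → write 1, move →, go to q4
q4 | 0101[#]0_   read # → write 1, move →, go to q4
q4 | 01011[0]_   read 0 → write _, move →, go to q1
q1 | 01011_[_]   read _ → write _, move ←, go to q0
q0 | 01011[_]_   read _ → write 0, move ←, go to q3
q3 | 0101[1]0_   read 1 → write #, move →, go to q4
q4 | 0101#[0]_   read 0 → write _, move →, go to q1
q1 | 0101#_[_]   read _ → write _, move ←, go to q0
q0 | 0101#[_]_   read _ → write 0, move ←, go to q3
q3 | 0101[#]0_   read # → write #, move ←, go to q0
q0 | 010[1]#0_   read 1 → write 0, move →, go to q1
q1 | 0100[#]0_   read # → write #, move →, go to q3
q3 | 0100#[0]_   read 0 → write 1, move ←, go to q3
q3 | 0100[#]1_   read # → write #, move ←, go to q0
q0 | 010[0]#1_   read 0 → write #, move →, go to q0
q0 | 010#[#]1_   read # → write 1, move →, go to q4
q4 | 010#1[1]_   read 1 → write 1, move ←, go to q0
q0 | 010#[1]1_   read 1 → write 0, move →, go to q1
q1 | 010#0[1]_   read 1 → write #, move →, go to q2
q2 | 010#0#[_]
M halts after 32 transitions.

32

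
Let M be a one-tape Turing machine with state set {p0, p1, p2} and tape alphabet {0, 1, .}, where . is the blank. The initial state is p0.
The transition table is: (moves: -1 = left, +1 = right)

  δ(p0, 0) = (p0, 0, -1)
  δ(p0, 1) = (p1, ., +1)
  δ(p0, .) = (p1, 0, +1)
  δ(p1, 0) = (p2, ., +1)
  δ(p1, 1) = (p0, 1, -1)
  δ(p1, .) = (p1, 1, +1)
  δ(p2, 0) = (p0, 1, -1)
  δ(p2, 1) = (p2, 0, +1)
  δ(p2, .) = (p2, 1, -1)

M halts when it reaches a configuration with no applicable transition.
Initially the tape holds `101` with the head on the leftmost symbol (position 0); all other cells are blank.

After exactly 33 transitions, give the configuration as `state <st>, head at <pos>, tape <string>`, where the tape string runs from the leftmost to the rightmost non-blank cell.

p0 | [1]01.....   read 1 → write ., move +1, go to p1
p1 | .[0]1.....   read 0 → write ., move +1, go to p2
p2 | ..[1].....   read 1 → write 0, move +1, go to p2
p2 | ..0[.]....   read . → write 1, move -1, go to p2
p2 | ..[0]1....   read 0 → write 1, move -1, go to p0
p0 | .[.]11....   read . → write 0, move +1, go to p1
p1 | .0[1]1....   read 1 → write 1, move -1, go to p0
p0 | .[0]11....   read 0 → write 0, move -1, go to p0
p0 | [.]011....   read . → write 0, move +1, go to p1
p1 | 0[0]11....   read 0 → write ., move +1, go to p2
p2 | 0.[1]1....   read 1 → write 0, move +1, go to p2
p2 | 0.0[1]....   read 1 → write 0, move +1, go to p2
p2 | 0.00[.]...   read . → write 1, move -1, go to p2
p2 | 0.0[0]1...   read 0 → write 1, move -1, go to p0
p0 | 0.[0]11...   read 0 → write 0, move -1, go to p0
p0 | 0[.]011...   read . → write 0, move +1, go to p1
p1 | 00[0]11...   read 0 → write ., move +1, go to p2
p2 | 00.[1]1...   read 1 → write 0, move +1, go to p2
p2 | 00.0[1]...   read 1 → write 0, move +1, go to p2
p2 | 00.00[.]..   read . → write 1, move -1, go to p2
p2 | 00.0[0]1..   read 0 → write 1, move -1, go to p0
p0 | 00.[0]11..   read 0 → write 0, move -1, go to p0
p0 | 00[.]011..   read . → write 0, move +1, go to p1
p1 | 000[0]11..   read 0 → write ., move +1, go to p2
p2 | 000.[1]1..   read 1 → write 0, move +1, go to p2
p2 | 000.0[1]..   read 1 → write 0, move +1, go to p2
p2 | 000.00[.].   read . → write 1, move -1, go to p2
p2 | 000.0[0]1.   read 0 → write 1, move -1, go to p0
p0 | 000.[0]11.   read 0 → write 0, move -1, go to p0
p0 | 000[.]011.   read . → write 0, move +1, go to p1
p1 | 0000[0]11.   read 0 → write ., move +1, go to p2
p2 | 0000.[1]1.   read 1 → write 0, move +1, go to p2
p2 | 0000.0[1].   read 1 → write 0, move +1, go to p2
p2 | 0000.00[.]
After 33 steps: state p2, head at 7, tape 0000.00.

state p2, head at 7, tape 0000.00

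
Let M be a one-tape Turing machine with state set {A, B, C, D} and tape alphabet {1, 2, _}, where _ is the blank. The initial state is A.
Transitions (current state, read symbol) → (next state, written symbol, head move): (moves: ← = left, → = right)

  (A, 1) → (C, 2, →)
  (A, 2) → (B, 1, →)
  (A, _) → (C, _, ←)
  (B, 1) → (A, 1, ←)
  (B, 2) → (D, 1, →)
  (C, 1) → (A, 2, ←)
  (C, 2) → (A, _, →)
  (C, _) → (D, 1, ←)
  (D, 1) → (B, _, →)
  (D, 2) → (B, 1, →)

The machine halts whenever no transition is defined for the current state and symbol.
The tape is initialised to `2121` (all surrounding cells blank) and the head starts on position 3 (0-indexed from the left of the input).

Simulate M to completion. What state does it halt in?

state=A head=3 tape=212[1]__   (A,1)→(C,2,→)
state=C head=4 tape=2122[_]_   (C,_)→(D,1,←)
state=D head=3 tape=212[2]1_   (D,2)→(B,1,→)
state=B head=4 tape=2121[1]_   (B,1)→(A,1,←)
state=A head=3 tape=212[1]1_   (A,1)→(C,2,→)
state=C head=4 tape=2122[1]_   (C,1)→(A,2,←)
state=A head=3 tape=212[2]2_   (A,2)→(B,1,→)
state=B head=4 tape=2121[2]_   (B,2)→(D,1,→)
state=D head=5 tape=21211[_]
No transition is defined for (D, _); M halts in state D.

D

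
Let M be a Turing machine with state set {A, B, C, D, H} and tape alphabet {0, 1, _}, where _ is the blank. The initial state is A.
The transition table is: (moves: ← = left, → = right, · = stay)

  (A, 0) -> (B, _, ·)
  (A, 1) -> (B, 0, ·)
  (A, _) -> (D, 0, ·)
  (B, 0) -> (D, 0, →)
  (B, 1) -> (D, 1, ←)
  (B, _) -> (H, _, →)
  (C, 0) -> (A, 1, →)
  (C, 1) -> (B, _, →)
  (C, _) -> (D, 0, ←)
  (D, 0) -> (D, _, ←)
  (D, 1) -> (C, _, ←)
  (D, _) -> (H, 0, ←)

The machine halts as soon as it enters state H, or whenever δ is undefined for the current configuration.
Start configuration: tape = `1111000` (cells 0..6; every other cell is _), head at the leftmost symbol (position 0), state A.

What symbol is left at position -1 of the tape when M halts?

state=A head=0 tape=___[1]111000   (A,1)→(B,0,·)
state=B head=0 tape=___[0]111000   (B,0)→(D,0,→)
state=D head=1 tape=___0[1]11000   (D,1)→(C,_,←)
state=C head=0 tape=___[0]_11000   (C,0)→(A,1,→)
state=A head=1 tape=___1[_]11000   (A,_)→(D,0,·)
state=D head=1 tape=___1[0]11000   (D,0)→(D,_,←)
state=D head=0 tape=___[1]_11000   (D,1)→(C,_,←)
state=C head=-1 tape=__[_]__11000   (C,_)→(D,0,←)
state=D head=-2 tape=_[_]0__11000   (D,_)→(H,0,←)
state=H head=-3 tape=[_]00__11000
Cell -1 holds 0 when M halts.

0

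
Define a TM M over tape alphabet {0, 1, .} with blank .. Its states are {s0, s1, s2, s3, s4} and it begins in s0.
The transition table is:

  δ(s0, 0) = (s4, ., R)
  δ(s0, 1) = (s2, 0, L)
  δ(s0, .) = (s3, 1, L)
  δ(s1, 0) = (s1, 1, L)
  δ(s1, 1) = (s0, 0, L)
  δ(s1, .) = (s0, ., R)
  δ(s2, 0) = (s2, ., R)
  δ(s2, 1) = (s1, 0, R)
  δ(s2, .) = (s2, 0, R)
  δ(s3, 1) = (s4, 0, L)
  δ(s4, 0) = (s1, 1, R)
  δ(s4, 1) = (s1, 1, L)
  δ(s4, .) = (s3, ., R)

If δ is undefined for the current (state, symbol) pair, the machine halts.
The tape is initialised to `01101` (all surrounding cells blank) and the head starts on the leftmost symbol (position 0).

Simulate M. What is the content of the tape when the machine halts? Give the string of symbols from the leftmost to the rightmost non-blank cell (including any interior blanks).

00..1.1

state=s0 head=0 tape=[0]1101..   (s0,0)→(s4,.,R)
state=s4 head=1 tape=.[1]101..   (s4,1)→(s1,1,L)
state=s1 head=0 tape=[.]1101..   (s1,.)→(s0,.,R)
state=s0 head=1 tape=.[1]101..   (s0,1)→(s2,0,L)
state=s2 head=0 tape=[.]0101..   (s2,.)→(s2,0,R)
state=s2 head=1 tape=0[0]101..   (s2,0)→(s2,.,R)
state=s2 head=2 tape=0.[1]01..   (s2,1)→(s1,0,R)
state=s1 head=3 tape=0.0[0]1..   (s1,0)→(s1,1,L)
state=s1 head=2 tape=0.[0]11..   (s1,0)→(s1,1,L)
state=s1 head=1 tape=0[.]111..   (s1,.)→(s0,.,R)
state=s0 head=2 tape=0.[1]11..   (s0,1)→(s2,0,L)
state=s2 head=1 tape=0[.]011..   (s2,.)→(s2,0,R)
state=s2 head=2 tape=00[0]11..   (s2,0)→(s2,.,R)
state=s2 head=3 tape=00.[1]1..   (s2,1)→(s1,0,R)
state=s1 head=4 tape=00.0[1]..   (s1,1)→(s0,0,L)
state=s0 head=3 tape=00.[0]0..   (s0,0)→(s4,.,R)
state=s4 head=4 tape=00..[0]..   (s4,0)→(s1,1,R)
state=s1 head=5 tape=00..1[.].   (s1,.)→(s0,.,R)
state=s0 head=6 tape=00..1.[.]   (s0,.)→(s3,1,L)
state=s3 head=5 tape=00..1[.]1
The non-blank tape span at halt is 00..1.1.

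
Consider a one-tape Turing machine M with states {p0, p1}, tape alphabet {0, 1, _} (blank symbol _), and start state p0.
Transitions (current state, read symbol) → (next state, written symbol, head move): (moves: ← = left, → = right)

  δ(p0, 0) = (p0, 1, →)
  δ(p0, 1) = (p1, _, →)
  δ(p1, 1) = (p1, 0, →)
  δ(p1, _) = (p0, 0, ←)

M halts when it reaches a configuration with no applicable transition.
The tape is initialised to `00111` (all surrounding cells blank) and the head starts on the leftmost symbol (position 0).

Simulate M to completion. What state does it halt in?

p0 | [0]0111__   read 0 → write 1, move →, go to p0
p0 | 1[0]111__   read 0 → write 1, move →, go to p0
p0 | 11[1]11__   read 1 → write _, move →, go to p1
p1 | 11_[1]1__   read 1 → write 0, move →, go to p1
p1 | 11_0[1]__   read 1 → write 0, move →, go to p1
p1 | 11_00[_]_   read _ → write 0, move ←, go to p0
p0 | 11_0[0]0_   read 0 → write 1, move →, go to p0
p0 | 11_01[0]_   read 0 → write 1, move →, go to p0
p0 | 11_011[_]
No transition is defined for (p0, _); M halts in state p0.

p0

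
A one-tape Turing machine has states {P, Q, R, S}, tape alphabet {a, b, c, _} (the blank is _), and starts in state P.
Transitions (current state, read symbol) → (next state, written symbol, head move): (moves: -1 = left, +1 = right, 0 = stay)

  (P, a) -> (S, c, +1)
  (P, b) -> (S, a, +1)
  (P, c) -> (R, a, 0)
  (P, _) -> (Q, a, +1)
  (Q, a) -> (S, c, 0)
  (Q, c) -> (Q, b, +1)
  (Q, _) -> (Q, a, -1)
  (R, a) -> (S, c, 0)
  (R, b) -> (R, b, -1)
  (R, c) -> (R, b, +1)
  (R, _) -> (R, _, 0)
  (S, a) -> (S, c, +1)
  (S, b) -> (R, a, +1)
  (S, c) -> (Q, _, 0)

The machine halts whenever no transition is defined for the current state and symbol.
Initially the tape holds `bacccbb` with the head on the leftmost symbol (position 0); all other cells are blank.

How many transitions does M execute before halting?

8

P | [b]acccbb   read b → write a, move +1, go to S
S | a[a]cccbb   read a → write c, move +1, go to S
S | ac[c]ccbb   read c → write _, move 0, go to Q
Q | ac[_]ccbb   read _ → write a, move -1, go to Q
Q | a[c]accbb   read c → write b, move +1, go to Q
Q | ab[a]ccbb   read a → write c, move 0, go to S
S | ab[c]ccbb   read c → write _, move 0, go to Q
Q | ab[_]ccbb   read _ → write a, move -1, go to Q
Q | a[b]accbb
M halts after 8 transitions.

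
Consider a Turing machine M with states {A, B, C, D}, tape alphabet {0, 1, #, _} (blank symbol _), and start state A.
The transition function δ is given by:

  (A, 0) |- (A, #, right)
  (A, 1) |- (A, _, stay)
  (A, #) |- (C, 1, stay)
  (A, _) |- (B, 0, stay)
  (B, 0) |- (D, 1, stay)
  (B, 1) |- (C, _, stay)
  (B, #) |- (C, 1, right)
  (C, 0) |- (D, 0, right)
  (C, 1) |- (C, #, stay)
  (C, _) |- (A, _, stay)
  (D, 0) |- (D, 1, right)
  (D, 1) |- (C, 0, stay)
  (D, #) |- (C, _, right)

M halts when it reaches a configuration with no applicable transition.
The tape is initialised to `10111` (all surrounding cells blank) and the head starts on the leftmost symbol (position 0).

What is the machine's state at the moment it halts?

D

state=A head=0 tape=[1]0111_   (A,1)→(A,_,stay)
state=A head=0 tape=[_]0111_   (A,_)→(B,0,stay)
state=B head=0 tape=[0]0111_   (B,0)→(D,1,stay)
state=D head=0 tape=[1]0111_   (D,1)→(C,0,stay)
state=C head=0 tape=[0]0111_   (C,0)→(D,0,right)
state=D head=1 tape=0[0]111_   (D,0)→(D,1,right)
state=D head=2 tape=01[1]11_   (D,1)→(C,0,stay)
state=C head=2 tape=01[0]11_   (C,0)→(D,0,right)
state=D head=3 tape=010[1]1_   (D,1)→(C,0,stay)
state=C head=3 tape=010[0]1_   (C,0)→(D,0,right)
state=D head=4 tape=0100[1]_   (D,1)→(C,0,stay)
state=C head=4 tape=0100[0]_   (C,0)→(D,0,right)
state=D head=5 tape=01000[_]
No transition is defined for (D, _); M halts in state D.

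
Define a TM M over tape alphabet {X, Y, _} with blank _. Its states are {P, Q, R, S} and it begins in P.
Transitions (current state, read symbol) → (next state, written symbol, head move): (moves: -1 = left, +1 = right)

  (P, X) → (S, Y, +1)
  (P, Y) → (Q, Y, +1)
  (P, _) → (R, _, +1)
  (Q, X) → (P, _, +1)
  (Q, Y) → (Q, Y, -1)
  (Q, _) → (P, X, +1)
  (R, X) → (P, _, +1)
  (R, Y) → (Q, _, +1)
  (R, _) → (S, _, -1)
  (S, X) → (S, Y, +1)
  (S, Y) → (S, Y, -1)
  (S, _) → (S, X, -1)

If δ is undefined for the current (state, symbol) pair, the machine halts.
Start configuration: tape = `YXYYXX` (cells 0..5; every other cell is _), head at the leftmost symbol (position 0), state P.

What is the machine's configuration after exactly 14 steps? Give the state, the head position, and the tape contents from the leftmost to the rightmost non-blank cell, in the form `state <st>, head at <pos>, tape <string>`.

state=P head=0 tape=[Y]XYYXX   (P,Y)→(Q,Y,+1)
state=Q head=1 tape=Y[X]YYXX   (Q,X)→(P,_,+1)
state=P head=2 tape=Y_[Y]YXX   (P,Y)→(Q,Y,+1)
state=Q head=3 tape=Y_Y[Y]XX   (Q,Y)→(Q,Y,-1)
state=Q head=2 tape=Y_[Y]YXX   (Q,Y)→(Q,Y,-1)
state=Q head=1 tape=Y[_]YYXX   (Q,_)→(P,X,+1)
state=P head=2 tape=YX[Y]YXX   (P,Y)→(Q,Y,+1)
state=Q head=3 tape=YXY[Y]XX   (Q,Y)→(Q,Y,-1)
state=Q head=2 tape=YX[Y]YXX   (Q,Y)→(Q,Y,-1)
state=Q head=1 tape=Y[X]YYXX   (Q,X)→(P,_,+1)
state=P head=2 tape=Y_[Y]YXX   (P,Y)→(Q,Y,+1)
state=Q head=3 tape=Y_Y[Y]XX   (Q,Y)→(Q,Y,-1)
state=Q head=2 tape=Y_[Y]YXX   (Q,Y)→(Q,Y,-1)
state=Q head=1 tape=Y[_]YYXX   (Q,_)→(P,X,+1)
state=P head=2 tape=YX[Y]YXX
After 14 steps: state P, head at 2, tape YXYYXX.

state P, head at 2, tape YXYYXX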